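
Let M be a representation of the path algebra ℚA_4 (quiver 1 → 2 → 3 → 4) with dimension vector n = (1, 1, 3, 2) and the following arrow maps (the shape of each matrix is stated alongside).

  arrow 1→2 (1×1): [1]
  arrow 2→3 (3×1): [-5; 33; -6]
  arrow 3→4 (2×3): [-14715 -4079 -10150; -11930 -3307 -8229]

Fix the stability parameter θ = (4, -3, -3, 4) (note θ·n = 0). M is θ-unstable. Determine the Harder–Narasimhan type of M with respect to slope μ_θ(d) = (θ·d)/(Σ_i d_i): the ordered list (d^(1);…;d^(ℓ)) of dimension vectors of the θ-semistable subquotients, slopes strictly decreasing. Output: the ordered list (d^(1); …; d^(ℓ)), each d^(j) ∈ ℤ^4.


Interval decomposition of M: I[1,4], I[3,3], I[3,4].
HN type (ℓ=3): μ^(1)=4; μ^(2)=-2/3; μ^(3)=-3

((0, 0, 0, 2); (1, 1, 1, 0); (0, 0, 2, 0))


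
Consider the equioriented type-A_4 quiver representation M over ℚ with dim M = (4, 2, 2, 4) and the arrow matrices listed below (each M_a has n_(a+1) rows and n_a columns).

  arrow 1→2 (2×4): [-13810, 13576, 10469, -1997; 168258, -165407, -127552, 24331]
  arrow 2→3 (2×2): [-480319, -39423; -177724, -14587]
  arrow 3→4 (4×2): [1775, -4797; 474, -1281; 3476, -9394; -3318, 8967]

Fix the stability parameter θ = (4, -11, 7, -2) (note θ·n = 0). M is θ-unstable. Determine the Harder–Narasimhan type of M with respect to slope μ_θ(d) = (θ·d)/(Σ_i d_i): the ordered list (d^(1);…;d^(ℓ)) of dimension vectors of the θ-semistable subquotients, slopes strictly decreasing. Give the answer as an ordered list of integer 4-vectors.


Barcode: M ≅ I[1,1]^2, I[1,4]^2, I[4,4]^2. HN layers by μ_θ (4 steps, strictly decreasing):
  μ^(1)=4; μ^(2)=5/2; μ^(3)=-2; μ^(4)=-7/2

((2, 0, 0, 0); (0, 0, 2, 2); (0, 0, 0, 2); (2, 2, 0, 0))


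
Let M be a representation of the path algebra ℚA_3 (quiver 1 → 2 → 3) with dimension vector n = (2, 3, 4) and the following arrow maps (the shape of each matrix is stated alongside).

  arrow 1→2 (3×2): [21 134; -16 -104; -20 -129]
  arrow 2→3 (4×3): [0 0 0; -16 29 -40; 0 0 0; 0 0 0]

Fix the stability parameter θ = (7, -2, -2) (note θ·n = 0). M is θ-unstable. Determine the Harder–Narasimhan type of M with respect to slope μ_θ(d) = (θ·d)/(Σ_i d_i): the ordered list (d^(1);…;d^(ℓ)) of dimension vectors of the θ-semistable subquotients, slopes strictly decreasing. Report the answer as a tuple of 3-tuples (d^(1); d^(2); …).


Barcode: M ≅ I[1,2]^2, I[2,3], I[3,3]^3. HN layers by μ_θ (2 steps, strictly decreasing):
  μ^(1)=5/2; μ^(2)=-2

((2, 2, 0); (0, 1, 4))


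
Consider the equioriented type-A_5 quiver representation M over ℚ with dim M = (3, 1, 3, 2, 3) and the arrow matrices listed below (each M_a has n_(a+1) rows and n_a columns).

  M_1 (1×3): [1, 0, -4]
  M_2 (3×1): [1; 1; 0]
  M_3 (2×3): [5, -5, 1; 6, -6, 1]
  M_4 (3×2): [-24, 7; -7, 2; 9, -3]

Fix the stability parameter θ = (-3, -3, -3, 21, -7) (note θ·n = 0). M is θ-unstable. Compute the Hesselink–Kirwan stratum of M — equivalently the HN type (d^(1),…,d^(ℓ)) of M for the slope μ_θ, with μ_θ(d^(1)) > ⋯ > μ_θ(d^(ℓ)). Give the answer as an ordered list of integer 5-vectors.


Via rank(M_{q-1}∘⋯∘M_p): M ≅ I[1,1]^2, I[1,3], I[3,5]^2, I[5,5].
μ_θ-semistable layers: μ^(1)=7; μ^(2)=-3; μ^(3)=-7

((0, 0, 0, 2, 2); (3, 1, 3, 0, 0); (0, 0, 0, 0, 1))


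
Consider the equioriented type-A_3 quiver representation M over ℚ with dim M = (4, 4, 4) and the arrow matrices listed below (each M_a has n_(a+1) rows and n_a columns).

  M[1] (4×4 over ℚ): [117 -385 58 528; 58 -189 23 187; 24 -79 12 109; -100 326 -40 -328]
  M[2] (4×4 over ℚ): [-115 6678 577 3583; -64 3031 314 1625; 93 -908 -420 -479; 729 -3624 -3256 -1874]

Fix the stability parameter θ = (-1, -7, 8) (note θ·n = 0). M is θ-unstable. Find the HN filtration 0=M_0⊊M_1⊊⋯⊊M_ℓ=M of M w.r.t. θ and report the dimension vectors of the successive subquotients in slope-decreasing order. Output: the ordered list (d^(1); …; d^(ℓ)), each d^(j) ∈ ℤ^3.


Interval decomposition of M: I[1,3]^4.
HN type (ℓ=2): μ^(1)=8; μ^(2)=-4

((0, 0, 4); (4, 4, 0))


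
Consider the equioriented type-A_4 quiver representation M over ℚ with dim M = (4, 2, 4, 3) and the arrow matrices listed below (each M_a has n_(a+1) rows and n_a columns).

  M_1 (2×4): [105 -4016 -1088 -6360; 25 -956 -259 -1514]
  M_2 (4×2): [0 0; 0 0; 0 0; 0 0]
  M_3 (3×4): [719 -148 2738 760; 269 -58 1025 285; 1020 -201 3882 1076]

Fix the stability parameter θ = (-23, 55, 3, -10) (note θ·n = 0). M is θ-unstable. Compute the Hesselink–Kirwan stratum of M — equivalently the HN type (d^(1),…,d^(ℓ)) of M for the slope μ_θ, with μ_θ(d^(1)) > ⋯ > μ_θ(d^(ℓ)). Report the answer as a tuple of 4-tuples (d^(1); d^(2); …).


Via rank(M_{q-1}∘⋯∘M_p): M ≅ I[1,1]^2, I[1,2]^2, I[3,3], I[3,4]^3.
μ_θ-semistable layers: μ^(1)=55; μ^(2)=3; μ^(3)=-7/2; μ^(4)=-23

((0, 2, 0, 0); (0, 0, 1, 0); (0, 0, 3, 3); (4, 0, 0, 0))


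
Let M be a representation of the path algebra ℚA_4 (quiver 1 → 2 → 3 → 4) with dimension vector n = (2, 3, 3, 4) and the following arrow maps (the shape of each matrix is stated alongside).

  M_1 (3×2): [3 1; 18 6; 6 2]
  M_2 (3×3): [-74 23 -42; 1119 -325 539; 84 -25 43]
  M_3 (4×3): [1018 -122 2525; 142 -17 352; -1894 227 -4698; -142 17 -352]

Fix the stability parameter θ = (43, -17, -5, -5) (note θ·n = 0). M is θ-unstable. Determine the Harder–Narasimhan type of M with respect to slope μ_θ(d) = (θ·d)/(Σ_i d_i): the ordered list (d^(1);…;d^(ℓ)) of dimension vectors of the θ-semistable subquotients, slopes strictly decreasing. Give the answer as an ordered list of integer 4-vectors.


Interval decomposition of M: I[1,1], I[1,4], I[2,3], I[2,4], I[4,4]^2.
HN type (ℓ=4): μ^(1)=43; μ^(2)=4; μ^(3)=-5; μ^(4)=-17

((1, 0, 0, 0); (1, 1, 1, 1); (0, 0, 2, 3); (0, 2, 0, 0))


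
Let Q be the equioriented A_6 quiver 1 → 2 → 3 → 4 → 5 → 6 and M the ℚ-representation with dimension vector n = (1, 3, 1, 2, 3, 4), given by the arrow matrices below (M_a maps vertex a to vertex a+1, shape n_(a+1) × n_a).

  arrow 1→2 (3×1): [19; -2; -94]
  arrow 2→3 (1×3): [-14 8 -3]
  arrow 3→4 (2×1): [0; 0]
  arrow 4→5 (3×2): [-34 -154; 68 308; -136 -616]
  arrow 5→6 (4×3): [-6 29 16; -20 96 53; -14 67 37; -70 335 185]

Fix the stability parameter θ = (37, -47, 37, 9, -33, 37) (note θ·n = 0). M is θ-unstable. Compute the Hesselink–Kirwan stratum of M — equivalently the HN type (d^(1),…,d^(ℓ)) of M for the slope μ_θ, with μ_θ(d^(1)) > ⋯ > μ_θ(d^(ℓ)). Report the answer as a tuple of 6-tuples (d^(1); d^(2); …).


Interval decomposition of M: I[1,2], I[2,2], I[2,3], I[4,4], I[4,5], I[5,6]^2, I[6,6]^2.
HN type (ℓ=6): μ^(1)=37; μ^(2)=9; μ^(3)=-5; μ^(4)=-12; μ^(5)=-33; μ^(6)=-47

((0, 0, 1, 0, 0, 4); (0, 0, 0, 1, 0, 0); (1, 1, 0, 0, 0, 0); (0, 0, 0, 1, 1, 0); (0, 0, 0, 0, 2, 0); (0, 2, 0, 0, 0, 0))


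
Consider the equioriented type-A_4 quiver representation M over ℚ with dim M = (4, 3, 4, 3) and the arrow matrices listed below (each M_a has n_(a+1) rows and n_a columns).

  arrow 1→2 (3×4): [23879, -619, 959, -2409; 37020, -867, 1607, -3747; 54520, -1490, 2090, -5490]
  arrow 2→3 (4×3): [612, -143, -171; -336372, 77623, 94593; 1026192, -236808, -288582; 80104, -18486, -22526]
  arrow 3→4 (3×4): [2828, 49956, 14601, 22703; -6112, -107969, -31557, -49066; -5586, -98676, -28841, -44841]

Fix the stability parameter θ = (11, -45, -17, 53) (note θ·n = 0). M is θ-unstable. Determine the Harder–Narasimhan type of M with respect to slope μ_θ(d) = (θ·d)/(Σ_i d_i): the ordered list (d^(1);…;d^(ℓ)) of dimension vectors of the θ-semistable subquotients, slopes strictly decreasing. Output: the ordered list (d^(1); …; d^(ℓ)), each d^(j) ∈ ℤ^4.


Via rank(M_{q-1}∘⋯∘M_p): M ≅ I[1,1]^2, I[1,2], I[1,4], I[2,4], I[3,3], I[3,4].
μ_θ-semistable layers: μ^(1)=53; μ^(2)=11; μ^(3)=-17; μ^(4)=-45

((0, 0, 0, 3); (2, 0, 0, 0); (2, 2, 4, 0); (0, 1, 0, 0))


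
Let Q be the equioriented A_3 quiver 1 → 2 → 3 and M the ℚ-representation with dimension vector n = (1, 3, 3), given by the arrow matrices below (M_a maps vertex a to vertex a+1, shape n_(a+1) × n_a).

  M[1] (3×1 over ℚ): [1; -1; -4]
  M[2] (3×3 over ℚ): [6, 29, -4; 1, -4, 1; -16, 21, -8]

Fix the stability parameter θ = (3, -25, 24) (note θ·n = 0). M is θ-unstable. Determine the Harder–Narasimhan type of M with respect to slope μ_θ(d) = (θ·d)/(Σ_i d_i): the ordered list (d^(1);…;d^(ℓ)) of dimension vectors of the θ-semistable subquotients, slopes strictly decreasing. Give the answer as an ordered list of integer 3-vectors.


Interval decomposition of M: I[1,3], I[2,3]^2.
HN type (ℓ=3): μ^(1)=24; μ^(2)=-11; μ^(3)=-25

((0, 0, 3); (1, 1, 0); (0, 2, 0))


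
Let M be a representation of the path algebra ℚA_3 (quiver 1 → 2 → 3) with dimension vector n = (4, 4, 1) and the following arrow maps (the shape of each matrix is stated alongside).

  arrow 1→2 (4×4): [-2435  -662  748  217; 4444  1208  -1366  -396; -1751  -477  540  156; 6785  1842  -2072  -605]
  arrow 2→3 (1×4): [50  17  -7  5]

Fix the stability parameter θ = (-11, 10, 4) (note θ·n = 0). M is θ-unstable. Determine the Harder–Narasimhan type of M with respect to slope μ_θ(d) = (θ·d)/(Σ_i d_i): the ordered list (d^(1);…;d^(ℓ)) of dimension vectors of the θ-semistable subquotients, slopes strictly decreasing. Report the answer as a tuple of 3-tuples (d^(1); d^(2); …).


Barcode: M ≅ I[1,2]^3, I[1,3]. HN layers by μ_θ (3 steps, strictly decreasing):
  μ^(1)=10; μ^(2)=7; μ^(3)=-11

((0, 3, 0); (0, 1, 1); (4, 0, 0))


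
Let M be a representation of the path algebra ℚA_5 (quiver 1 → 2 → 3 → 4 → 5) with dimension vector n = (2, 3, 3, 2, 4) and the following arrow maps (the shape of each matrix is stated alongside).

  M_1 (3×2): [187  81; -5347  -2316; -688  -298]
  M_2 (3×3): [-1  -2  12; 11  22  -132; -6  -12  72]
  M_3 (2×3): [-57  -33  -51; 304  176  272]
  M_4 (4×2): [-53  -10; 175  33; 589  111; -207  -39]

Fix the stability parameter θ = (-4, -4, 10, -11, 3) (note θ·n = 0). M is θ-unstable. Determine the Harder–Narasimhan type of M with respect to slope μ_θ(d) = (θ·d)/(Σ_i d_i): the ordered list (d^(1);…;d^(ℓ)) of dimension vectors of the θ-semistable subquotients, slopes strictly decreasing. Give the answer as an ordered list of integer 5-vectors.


Via rank(M_{q-1}∘⋯∘M_p): M ≅ I[1,2], I[1,3], I[2,2], I[3,3], I[3,5], I[4,5], I[5,5]^2.
μ_θ-semistable layers: μ^(1)=10; μ^(2)=3; μ^(3)=-1/2; μ^(4)=-4; μ^(5)=-11

((0, 0, 2, 0, 0); (0, 0, 0, 0, 4); (0, 0, 1, 1, 0); (2, 3, 0, 0, 0); (0, 0, 0, 1, 0))


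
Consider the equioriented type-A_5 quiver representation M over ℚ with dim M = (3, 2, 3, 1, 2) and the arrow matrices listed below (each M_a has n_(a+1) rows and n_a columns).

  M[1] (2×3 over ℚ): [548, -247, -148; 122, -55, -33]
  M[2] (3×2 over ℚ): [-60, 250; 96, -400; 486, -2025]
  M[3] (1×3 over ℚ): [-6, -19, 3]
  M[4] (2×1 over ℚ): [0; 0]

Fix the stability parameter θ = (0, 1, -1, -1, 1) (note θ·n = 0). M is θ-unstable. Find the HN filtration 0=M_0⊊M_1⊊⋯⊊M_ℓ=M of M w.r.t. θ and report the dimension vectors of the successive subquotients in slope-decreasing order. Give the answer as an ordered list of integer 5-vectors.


Via rank(M_{q-1}∘⋯∘M_p): M ≅ I[1,1], I[1,2], I[1,4], I[3,3]^2, I[5,5]^2.
μ_θ-semistable layers: μ^(1)=1; μ^(2)=0; μ^(3)=-1/4; μ^(4)=-1

((0, 1, 0, 0, 2); (2, 0, 0, 0, 0); (1, 1, 1, 1, 0); (0, 0, 2, 0, 0))


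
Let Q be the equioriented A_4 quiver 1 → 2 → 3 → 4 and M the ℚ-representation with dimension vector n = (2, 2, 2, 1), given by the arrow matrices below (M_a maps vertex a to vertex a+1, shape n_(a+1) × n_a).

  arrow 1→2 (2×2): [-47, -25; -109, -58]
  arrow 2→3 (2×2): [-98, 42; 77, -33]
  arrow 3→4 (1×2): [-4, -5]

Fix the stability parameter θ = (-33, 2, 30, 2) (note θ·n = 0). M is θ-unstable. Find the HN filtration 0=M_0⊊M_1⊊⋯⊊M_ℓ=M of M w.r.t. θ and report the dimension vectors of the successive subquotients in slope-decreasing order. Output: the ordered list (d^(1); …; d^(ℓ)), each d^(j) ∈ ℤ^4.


Barcode: M ≅ I[1,2], I[1,4], I[3,3]. HN layers by μ_θ (4 steps, strictly decreasing):
  μ^(1)=30; μ^(2)=16; μ^(3)=2; μ^(4)=-33

((0, 0, 1, 0); (0, 0, 1, 1); (0, 2, 0, 0); (2, 0, 0, 0))


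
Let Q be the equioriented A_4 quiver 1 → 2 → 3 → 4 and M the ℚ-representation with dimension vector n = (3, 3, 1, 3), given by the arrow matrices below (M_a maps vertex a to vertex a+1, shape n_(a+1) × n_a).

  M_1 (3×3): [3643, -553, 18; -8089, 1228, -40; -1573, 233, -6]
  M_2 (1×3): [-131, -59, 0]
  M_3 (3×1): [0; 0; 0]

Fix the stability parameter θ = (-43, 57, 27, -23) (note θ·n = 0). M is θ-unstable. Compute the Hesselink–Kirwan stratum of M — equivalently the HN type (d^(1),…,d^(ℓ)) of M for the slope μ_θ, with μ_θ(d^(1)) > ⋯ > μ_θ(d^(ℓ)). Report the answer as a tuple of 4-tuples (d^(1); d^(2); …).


Via rank(M_{q-1}∘⋯∘M_p): M ≅ I[1,2]^2, I[1,3], I[4,4]^3.
μ_θ-semistable layers: μ^(1)=57; μ^(2)=42; μ^(3)=-23; μ^(4)=-43

((0, 2, 0, 0); (0, 1, 1, 0); (0, 0, 0, 3); (3, 0, 0, 0))


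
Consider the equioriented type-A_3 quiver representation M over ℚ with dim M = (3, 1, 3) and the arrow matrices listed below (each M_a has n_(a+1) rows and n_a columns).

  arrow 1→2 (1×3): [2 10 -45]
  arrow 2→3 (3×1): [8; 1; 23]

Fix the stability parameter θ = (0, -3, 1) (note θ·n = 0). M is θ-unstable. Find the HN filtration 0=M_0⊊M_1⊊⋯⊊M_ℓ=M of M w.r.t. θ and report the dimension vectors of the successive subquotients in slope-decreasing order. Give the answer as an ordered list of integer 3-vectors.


Via rank(M_{q-1}∘⋯∘M_p): M ≅ I[1,1]^2, I[1,3], I[3,3]^2.
μ_θ-semistable layers: μ^(1)=1; μ^(2)=0; μ^(3)=-3/2

((0, 0, 3); (2, 0, 0); (1, 1, 0))


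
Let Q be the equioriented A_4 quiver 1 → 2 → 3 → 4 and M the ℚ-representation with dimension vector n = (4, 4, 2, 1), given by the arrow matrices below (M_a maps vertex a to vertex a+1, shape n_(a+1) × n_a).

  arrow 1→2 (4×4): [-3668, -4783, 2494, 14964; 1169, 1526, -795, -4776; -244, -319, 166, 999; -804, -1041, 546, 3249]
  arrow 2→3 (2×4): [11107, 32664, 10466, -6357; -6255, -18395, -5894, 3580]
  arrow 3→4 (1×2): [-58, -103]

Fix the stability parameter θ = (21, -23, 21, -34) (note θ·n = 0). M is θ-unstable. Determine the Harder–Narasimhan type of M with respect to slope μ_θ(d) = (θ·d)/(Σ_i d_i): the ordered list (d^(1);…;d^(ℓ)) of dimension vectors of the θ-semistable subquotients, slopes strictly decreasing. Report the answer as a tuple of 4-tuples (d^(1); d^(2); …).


Via rank(M_{q-1}∘⋯∘M_p): M ≅ I[1,1], I[1,2], I[1,3], I[1,4], I[2,2].
μ_θ-semistable layers: μ^(1)=21; μ^(2)=-1; μ^(3)=-15/4; μ^(4)=-23

((1, 0, 1, 0); (2, 2, 0, 0); (1, 1, 1, 1); (0, 1, 0, 0))


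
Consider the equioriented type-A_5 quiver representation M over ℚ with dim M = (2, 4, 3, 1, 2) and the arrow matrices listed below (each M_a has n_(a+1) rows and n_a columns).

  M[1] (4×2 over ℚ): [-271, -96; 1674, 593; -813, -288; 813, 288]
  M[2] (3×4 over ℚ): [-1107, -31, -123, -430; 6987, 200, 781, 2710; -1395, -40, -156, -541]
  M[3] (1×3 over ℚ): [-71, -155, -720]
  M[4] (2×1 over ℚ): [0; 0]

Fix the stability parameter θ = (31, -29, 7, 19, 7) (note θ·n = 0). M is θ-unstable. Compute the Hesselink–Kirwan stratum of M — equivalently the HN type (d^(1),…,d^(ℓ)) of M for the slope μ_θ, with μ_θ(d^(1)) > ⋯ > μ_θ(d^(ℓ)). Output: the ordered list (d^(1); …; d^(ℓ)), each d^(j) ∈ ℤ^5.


Via rank(M_{q-1}∘⋯∘M_p): M ≅ I[1,2], I[1,4], I[2,3]^2, I[5,5]^2.
μ_θ-semistable layers: μ^(1)=19; μ^(2)=7; μ^(3)=1; μ^(4)=-29

((0, 0, 0, 1, 0); (0, 0, 3, 0, 2); (2, 2, 0, 0, 0); (0, 2, 0, 0, 0))


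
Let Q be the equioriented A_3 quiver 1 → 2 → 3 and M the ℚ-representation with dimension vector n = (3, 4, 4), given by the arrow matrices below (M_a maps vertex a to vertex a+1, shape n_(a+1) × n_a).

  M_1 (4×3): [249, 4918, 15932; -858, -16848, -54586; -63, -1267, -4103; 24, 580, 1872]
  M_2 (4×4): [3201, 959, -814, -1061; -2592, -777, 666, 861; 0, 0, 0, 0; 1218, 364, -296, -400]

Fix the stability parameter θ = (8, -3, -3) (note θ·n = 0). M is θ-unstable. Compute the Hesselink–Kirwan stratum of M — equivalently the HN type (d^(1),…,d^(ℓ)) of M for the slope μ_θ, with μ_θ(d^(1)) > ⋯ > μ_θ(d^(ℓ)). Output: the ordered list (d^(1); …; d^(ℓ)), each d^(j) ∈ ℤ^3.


Barcode: M ≅ I[1,2], I[1,3]^2, I[2,2], I[3,3]^2. HN layers by μ_θ (3 steps, strictly decreasing):
  μ^(1)=5/2; μ^(2)=2/3; μ^(3)=-3

((1, 1, 0); (2, 2, 2); (0, 1, 2))


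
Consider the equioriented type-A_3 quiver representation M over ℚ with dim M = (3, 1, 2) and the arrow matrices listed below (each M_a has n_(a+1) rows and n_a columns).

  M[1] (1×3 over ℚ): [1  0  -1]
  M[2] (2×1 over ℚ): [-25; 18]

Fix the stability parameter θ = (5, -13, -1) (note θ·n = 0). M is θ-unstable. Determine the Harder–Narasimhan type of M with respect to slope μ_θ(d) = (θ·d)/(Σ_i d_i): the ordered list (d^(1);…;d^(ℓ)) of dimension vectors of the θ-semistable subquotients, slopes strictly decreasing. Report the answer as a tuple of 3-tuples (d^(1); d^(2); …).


Interval decomposition of M: I[1,1]^2, I[1,3], I[3,3].
HN type (ℓ=3): μ^(1)=5; μ^(2)=-1; μ^(3)=-4

((2, 0, 0); (0, 0, 2); (1, 1, 0))


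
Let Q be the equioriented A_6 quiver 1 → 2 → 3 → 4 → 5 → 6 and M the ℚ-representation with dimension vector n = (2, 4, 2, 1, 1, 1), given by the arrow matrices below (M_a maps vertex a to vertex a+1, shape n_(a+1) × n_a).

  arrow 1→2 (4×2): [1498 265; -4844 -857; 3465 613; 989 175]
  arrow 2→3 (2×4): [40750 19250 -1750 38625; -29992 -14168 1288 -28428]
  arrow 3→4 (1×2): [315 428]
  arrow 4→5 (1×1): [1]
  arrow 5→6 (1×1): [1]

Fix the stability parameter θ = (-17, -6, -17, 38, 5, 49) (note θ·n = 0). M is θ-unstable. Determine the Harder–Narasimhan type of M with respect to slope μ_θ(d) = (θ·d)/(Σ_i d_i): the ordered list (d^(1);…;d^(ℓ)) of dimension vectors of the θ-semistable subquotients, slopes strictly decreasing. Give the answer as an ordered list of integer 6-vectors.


Interval decomposition of M: I[1,2], I[1,6], I[2,2]^2, I[3,3].
HN type (ℓ=5): μ^(1)=49; μ^(2)=43/2; μ^(3)=-6; μ^(4)=-23/2; μ^(5)=-17

((0, 0, 0, 0, 0, 1); (0, 0, 0, 1, 1, 0); (0, 3, 0, 0, 0, 0); (0, 1, 1, 0, 0, 0); (2, 0, 1, 0, 0, 0))


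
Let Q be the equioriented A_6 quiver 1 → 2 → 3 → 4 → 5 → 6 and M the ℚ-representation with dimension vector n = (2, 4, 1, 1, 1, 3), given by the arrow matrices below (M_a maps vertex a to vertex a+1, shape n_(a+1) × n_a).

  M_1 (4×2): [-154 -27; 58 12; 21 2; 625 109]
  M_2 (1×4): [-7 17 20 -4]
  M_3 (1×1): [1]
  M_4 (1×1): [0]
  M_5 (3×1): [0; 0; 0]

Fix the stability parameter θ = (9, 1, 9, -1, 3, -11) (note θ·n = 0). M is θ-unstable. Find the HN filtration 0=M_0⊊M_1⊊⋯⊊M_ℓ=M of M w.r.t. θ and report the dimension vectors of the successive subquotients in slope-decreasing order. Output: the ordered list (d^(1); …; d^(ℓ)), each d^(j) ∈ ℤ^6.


Interval decomposition of M: I[1,2], I[1,4], I[2,2]^2, I[5,5], I[6,6]^3.
HN type (ℓ=5): μ^(1)=5; μ^(2)=9/2; μ^(3)=3; μ^(4)=1; μ^(5)=-11

((1, 1, 0, 0, 0, 0); (1, 1, 1, 1, 0, 0); (0, 0, 0, 0, 1, 0); (0, 2, 0, 0, 0, 0); (0, 0, 0, 0, 0, 3))


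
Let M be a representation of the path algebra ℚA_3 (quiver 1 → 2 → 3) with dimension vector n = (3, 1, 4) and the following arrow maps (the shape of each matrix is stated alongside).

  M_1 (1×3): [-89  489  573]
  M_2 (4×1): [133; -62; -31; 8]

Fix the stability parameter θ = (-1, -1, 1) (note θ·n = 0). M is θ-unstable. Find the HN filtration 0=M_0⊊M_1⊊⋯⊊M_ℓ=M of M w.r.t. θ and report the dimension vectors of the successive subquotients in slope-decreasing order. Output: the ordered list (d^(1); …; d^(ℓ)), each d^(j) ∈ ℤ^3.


Via rank(M_{q-1}∘⋯∘M_p): M ≅ I[1,1]^2, I[1,3], I[3,3]^3.
μ_θ-semistable layers: μ^(1)=1; μ^(2)=-1

((0, 0, 4); (3, 1, 0))


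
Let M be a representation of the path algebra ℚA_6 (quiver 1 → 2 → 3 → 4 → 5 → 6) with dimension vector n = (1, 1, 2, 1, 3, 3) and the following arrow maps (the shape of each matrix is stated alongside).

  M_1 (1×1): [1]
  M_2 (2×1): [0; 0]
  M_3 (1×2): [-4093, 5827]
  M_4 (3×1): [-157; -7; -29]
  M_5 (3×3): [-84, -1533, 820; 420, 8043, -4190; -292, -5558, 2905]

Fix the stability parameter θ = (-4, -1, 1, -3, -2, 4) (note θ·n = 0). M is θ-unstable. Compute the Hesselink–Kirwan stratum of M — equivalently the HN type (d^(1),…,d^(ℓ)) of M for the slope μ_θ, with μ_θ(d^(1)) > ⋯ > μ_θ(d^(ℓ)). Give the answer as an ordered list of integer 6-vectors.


Via rank(M_{q-1}∘⋯∘M_p): M ≅ I[1,2], I[3,3], I[3,6], I[5,5], I[5,6], I[6,6].
μ_θ-semistable layers: μ^(1)=4; μ^(2)=1; μ^(3)=-1; μ^(4)=-4/3; μ^(5)=-2; μ^(6)=-4

((0, 0, 0, 0, 0, 3); (0, 0, 1, 0, 0, 0); (0, 1, 0, 0, 0, 0); (0, 0, 1, 1, 1, 0); (0, 0, 0, 0, 2, 0); (1, 0, 0, 0, 0, 0))


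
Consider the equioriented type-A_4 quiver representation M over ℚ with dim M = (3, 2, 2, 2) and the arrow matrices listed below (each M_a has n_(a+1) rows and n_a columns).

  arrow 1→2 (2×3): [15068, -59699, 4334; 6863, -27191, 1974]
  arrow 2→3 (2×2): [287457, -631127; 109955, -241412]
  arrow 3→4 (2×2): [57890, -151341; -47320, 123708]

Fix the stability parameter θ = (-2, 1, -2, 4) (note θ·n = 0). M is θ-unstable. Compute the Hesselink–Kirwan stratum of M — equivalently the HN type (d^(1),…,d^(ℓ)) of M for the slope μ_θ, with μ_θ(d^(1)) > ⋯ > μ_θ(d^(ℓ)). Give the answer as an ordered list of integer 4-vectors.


Barcode: M ≅ I[1,1], I[1,3], I[1,4], I[4,4]. HN layers by μ_θ (3 steps, strictly decreasing):
  μ^(1)=4; μ^(2)=-1/2; μ^(3)=-2

((0, 0, 0, 2); (0, 2, 2, 0); (3, 0, 0, 0))


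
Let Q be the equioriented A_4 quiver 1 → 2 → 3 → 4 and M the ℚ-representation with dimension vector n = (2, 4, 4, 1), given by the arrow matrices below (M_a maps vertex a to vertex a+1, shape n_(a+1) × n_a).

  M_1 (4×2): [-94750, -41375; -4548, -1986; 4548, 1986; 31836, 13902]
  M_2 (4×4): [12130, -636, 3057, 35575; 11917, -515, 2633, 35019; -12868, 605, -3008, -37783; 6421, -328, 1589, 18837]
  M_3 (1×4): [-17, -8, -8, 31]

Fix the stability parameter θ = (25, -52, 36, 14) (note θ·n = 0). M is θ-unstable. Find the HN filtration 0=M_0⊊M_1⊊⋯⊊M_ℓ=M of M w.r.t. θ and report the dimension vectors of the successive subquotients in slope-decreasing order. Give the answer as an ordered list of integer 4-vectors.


Via rank(M_{q-1}∘⋯∘M_p): M ≅ I[1,1], I[1,4], I[2,3]^3.
μ_θ-semistable layers: μ^(1)=36; μ^(2)=25; μ^(3)=-27/2; μ^(4)=-52

((0, 0, 3, 0); (1, 0, 1, 1); (1, 1, 0, 0); (0, 3, 0, 0))


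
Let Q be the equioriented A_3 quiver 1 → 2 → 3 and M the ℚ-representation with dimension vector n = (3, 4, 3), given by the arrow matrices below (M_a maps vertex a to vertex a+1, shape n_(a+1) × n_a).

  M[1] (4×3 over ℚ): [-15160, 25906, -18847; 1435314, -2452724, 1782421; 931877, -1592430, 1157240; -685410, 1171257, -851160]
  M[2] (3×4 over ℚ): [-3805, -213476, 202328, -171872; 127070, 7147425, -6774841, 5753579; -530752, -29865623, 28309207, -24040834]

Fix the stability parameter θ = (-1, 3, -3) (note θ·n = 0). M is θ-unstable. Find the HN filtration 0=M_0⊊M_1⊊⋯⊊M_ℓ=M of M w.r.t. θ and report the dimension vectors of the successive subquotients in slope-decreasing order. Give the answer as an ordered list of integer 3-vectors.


Via rank(M_{q-1}∘⋯∘M_p): M ≅ I[1,3]^3, I[2,2].
μ_θ-semistable layers: μ^(1)=3; μ^(2)=0; μ^(3)=-1

((0, 1, 0); (0, 3, 3); (3, 0, 0))


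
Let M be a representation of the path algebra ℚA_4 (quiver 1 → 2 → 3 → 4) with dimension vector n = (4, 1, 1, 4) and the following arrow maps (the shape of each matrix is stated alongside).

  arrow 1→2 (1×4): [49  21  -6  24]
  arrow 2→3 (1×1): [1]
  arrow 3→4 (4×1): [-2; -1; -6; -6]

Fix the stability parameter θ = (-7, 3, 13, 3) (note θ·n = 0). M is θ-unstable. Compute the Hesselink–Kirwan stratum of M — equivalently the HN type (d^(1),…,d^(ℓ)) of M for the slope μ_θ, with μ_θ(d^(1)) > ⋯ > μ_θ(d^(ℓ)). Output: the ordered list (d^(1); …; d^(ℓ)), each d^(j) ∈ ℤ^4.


Via rank(M_{q-1}∘⋯∘M_p): M ≅ I[1,1]^3, I[1,4], I[4,4]^3.
μ_θ-semistable layers: μ^(1)=8; μ^(2)=3; μ^(3)=-7

((0, 0, 1, 1); (0, 1, 0, 3); (4, 0, 0, 0))


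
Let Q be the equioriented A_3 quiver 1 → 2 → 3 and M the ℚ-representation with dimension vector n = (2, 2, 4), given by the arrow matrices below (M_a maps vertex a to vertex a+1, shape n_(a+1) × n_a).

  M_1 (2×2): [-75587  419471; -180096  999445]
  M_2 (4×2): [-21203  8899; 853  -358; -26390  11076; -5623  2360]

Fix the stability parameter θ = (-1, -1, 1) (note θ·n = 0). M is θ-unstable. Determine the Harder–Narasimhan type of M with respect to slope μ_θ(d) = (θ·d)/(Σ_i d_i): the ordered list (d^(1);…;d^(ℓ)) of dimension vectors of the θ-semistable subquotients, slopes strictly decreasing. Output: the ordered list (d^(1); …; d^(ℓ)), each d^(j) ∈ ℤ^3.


Barcode: M ≅ I[1,3]^2, I[3,3]^2. HN layers by μ_θ (2 steps, strictly decreasing):
  μ^(1)=1; μ^(2)=-1

((0, 0, 4); (2, 2, 0))


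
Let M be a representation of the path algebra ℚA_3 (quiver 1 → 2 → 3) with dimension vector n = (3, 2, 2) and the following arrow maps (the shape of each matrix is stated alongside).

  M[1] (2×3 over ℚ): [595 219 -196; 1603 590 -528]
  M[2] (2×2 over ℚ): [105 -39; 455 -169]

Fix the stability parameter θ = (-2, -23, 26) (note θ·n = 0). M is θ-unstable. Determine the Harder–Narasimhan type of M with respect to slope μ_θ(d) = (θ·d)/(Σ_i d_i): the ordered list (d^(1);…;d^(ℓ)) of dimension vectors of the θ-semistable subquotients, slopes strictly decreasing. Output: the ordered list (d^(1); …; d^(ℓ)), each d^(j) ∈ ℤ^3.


Barcode: M ≅ I[1,1], I[1,2], I[1,3], I[3,3]. HN layers by μ_θ (3 steps, strictly decreasing):
  μ^(1)=26; μ^(2)=-2; μ^(3)=-25/2

((0, 0, 2); (1, 0, 0); (2, 2, 0))


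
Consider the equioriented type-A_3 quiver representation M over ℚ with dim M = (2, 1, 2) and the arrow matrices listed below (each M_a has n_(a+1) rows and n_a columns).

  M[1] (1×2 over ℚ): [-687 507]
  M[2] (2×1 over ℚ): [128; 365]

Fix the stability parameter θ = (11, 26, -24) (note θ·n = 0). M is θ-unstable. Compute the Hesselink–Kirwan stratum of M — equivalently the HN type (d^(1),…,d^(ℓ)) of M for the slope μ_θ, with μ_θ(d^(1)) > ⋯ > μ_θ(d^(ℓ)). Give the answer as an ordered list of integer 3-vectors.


Interval decomposition of M: I[1,1], I[1,3], I[3,3].
HN type (ℓ=3): μ^(1)=11; μ^(2)=13/3; μ^(3)=-24

((1, 0, 0); (1, 1, 1); (0, 0, 1))


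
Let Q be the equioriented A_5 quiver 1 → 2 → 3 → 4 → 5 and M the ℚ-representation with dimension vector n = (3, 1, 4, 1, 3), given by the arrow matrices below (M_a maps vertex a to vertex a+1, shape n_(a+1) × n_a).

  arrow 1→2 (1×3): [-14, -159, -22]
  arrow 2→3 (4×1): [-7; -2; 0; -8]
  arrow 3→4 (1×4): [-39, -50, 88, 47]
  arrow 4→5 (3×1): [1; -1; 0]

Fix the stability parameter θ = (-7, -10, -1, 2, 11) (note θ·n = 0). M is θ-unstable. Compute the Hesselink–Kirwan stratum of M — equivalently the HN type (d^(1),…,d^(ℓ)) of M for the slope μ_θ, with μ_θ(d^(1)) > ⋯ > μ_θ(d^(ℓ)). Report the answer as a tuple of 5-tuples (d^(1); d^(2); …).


Via rank(M_{q-1}∘⋯∘M_p): M ≅ I[1,1]^2, I[1,5], I[3,3]^3, I[5,5]^2.
μ_θ-semistable layers: μ^(1)=11; μ^(2)=2; μ^(3)=-1; μ^(4)=-7; μ^(5)=-17/2

((0, 0, 0, 0, 3); (0, 0, 0, 1, 0); (0, 0, 4, 0, 0); (2, 0, 0, 0, 0); (1, 1, 0, 0, 0))


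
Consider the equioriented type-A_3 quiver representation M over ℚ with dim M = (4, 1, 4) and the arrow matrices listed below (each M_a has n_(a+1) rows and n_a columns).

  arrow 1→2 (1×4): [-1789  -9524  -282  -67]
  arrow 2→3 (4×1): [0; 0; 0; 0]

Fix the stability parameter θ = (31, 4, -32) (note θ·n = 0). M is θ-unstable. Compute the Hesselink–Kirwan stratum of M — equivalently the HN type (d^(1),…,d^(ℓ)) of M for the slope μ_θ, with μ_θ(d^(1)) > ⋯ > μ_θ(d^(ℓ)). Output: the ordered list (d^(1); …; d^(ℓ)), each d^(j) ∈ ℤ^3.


Barcode: M ≅ I[1,1]^3, I[1,2], I[3,3]^4. HN layers by μ_θ (3 steps, strictly decreasing):
  μ^(1)=31; μ^(2)=35/2; μ^(3)=-32

((3, 0, 0); (1, 1, 0); (0, 0, 4))


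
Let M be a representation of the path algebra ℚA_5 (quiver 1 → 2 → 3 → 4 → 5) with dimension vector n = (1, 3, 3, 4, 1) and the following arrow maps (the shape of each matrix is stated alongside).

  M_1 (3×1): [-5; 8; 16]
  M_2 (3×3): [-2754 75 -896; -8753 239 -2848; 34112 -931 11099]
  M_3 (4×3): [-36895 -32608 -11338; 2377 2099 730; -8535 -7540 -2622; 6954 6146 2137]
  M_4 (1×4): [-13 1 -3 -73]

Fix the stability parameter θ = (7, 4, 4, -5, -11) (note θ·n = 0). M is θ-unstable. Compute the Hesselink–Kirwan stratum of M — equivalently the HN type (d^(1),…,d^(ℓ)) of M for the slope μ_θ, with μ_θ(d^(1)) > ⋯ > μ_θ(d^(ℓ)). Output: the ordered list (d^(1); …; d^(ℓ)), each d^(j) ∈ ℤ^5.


Barcode: M ≅ I[1,5], I[2,4]^2, I[4,4]. HN layers by μ_θ (3 steps, strictly decreasing):
  μ^(1)=1; μ^(2)=-1/5; μ^(3)=-5

((0, 2, 2, 2, 0); (1, 1, 1, 1, 1); (0, 0, 0, 1, 0))


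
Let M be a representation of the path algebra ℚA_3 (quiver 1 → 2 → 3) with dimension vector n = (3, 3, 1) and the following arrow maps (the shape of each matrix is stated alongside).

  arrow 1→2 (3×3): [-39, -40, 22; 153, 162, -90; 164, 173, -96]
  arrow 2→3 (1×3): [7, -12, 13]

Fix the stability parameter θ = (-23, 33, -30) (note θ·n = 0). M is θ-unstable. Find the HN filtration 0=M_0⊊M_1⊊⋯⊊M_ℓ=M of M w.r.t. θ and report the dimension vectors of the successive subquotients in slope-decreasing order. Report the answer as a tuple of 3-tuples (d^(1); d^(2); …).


Interval decomposition of M: I[1,1], I[1,2], I[1,3], I[2,2].
HN type (ℓ=3): μ^(1)=33; μ^(2)=3/2; μ^(3)=-23

((0, 2, 0); (0, 1, 1); (3, 0, 0))


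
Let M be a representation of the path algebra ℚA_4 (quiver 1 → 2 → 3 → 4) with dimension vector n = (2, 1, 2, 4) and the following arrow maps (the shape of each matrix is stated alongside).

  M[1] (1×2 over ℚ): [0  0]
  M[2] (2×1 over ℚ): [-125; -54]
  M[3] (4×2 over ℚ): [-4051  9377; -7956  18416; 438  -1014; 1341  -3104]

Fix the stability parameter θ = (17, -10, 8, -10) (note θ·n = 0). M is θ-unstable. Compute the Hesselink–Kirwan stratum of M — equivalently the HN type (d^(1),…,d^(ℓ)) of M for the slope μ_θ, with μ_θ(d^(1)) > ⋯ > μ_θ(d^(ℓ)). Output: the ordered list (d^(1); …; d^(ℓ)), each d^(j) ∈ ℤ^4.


Interval decomposition of M: I[1,1]^2, I[2,4], I[3,4], I[4,4]^2.
HN type (ℓ=3): μ^(1)=17; μ^(2)=-1; μ^(3)=-10

((2, 0, 0, 0); (0, 0, 2, 2); (0, 1, 0, 2))


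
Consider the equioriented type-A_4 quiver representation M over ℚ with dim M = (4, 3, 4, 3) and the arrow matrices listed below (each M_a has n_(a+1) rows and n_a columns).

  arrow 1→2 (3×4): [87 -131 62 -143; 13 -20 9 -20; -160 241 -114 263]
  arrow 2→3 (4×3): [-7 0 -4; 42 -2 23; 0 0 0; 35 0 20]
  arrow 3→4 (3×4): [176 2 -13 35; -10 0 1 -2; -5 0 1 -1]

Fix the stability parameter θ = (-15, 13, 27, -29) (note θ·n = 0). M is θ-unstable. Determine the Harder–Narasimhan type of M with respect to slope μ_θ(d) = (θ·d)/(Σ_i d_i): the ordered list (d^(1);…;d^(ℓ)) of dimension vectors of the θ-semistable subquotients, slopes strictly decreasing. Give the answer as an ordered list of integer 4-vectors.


Interval decomposition of M: I[1,1], I[1,2], I[1,3], I[1,4], I[3,4]^2.
HN type (ℓ=5): μ^(1)=27; μ^(2)=13; μ^(3)=11/3; μ^(4)=-1; μ^(5)=-15

((0, 0, 1, 0); (0, 2, 0, 0); (0, 1, 1, 1); (0, 0, 2, 2); (4, 0, 0, 0))


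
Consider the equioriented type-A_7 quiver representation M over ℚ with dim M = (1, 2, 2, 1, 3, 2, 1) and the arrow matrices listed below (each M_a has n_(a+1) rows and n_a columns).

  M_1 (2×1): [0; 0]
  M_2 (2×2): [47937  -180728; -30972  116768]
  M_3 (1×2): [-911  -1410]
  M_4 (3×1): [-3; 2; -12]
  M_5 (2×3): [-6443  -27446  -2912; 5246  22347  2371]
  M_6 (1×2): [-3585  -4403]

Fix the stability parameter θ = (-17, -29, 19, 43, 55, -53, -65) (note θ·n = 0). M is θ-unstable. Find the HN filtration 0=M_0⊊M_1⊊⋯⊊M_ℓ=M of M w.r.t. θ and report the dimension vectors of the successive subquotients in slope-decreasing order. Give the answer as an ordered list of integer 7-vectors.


Barcode: M ≅ I[1,1], I[2,2], I[2,7], I[3,3], I[5,5], I[5,6]. HN layers by μ_θ (6 steps, strictly decreasing):
  μ^(1)=55; μ^(2)=19; μ^(3)=1; μ^(4)=-1/5; μ^(5)=-17; μ^(6)=-29

((0, 0, 0, 0, 1, 0, 0); (0, 0, 1, 0, 0, 0, 0); (0, 0, 0, 0, 1, 1, 0); (0, 0, 1, 1, 1, 1, 1); (1, 0, 0, 0, 0, 0, 0); (0, 2, 0, 0, 0, 0, 0))


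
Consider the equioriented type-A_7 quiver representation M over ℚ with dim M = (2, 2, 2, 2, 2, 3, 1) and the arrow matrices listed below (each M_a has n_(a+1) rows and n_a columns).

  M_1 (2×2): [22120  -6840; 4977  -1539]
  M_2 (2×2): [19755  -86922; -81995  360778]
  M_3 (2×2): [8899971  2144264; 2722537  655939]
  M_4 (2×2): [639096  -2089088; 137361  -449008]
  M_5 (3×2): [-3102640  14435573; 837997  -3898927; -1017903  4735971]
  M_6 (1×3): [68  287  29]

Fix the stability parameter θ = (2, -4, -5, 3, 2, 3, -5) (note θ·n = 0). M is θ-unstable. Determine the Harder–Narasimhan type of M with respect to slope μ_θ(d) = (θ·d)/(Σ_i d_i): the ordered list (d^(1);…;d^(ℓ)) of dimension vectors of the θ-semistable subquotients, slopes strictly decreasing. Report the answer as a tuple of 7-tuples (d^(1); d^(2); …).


Barcode: M ≅ I[1,1], I[1,7], I[2,2], I[3,4], I[5,6], I[6,6]. HN layers by μ_θ (6 steps, strictly decreasing):
  μ^(1)=3; μ^(2)=2; μ^(3)=3/4; μ^(4)=-7/3; μ^(5)=-4; μ^(6)=-5

((0, 0, 0, 1, 0, 2, 0); (1, 0, 0, 0, 1, 0, 0); (0, 0, 0, 1, 1, 1, 1); (1, 1, 1, 0, 0, 0, 0); (0, 1, 0, 0, 0, 0, 0); (0, 0, 1, 0, 0, 0, 0))


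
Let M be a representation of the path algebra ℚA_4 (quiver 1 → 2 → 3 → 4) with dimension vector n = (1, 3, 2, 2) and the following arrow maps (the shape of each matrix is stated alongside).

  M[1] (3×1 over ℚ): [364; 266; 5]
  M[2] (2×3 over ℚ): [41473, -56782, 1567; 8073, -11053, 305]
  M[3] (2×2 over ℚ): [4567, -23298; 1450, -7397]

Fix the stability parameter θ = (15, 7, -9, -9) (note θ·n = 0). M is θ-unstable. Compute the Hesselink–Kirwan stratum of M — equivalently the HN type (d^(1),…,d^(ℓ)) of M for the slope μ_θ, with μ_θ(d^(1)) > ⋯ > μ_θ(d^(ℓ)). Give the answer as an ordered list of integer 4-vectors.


Barcode: M ≅ I[1,4], I[2,2], I[2,4]. HN layers by μ_θ (3 steps, strictly decreasing):
  μ^(1)=7; μ^(2)=1; μ^(3)=-11/3

((0, 1, 0, 0); (1, 1, 1, 1); (0, 1, 1, 1))


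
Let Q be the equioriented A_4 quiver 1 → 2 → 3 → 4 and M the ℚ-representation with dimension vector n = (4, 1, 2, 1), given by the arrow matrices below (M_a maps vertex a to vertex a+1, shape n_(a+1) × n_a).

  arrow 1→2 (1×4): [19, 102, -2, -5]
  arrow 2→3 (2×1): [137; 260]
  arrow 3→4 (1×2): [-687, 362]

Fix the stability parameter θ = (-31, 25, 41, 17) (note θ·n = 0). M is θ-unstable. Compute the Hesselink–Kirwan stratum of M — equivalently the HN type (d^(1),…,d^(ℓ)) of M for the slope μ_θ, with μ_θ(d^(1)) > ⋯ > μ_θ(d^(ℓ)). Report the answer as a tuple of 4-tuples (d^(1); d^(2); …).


Via rank(M_{q-1}∘⋯∘M_p): M ≅ I[1,1]^3, I[1,4], I[3,3].
μ_θ-semistable layers: μ^(1)=41; μ^(2)=29; μ^(3)=25; μ^(4)=-31

((0, 0, 1, 0); (0, 0, 1, 1); (0, 1, 0, 0); (4, 0, 0, 0))


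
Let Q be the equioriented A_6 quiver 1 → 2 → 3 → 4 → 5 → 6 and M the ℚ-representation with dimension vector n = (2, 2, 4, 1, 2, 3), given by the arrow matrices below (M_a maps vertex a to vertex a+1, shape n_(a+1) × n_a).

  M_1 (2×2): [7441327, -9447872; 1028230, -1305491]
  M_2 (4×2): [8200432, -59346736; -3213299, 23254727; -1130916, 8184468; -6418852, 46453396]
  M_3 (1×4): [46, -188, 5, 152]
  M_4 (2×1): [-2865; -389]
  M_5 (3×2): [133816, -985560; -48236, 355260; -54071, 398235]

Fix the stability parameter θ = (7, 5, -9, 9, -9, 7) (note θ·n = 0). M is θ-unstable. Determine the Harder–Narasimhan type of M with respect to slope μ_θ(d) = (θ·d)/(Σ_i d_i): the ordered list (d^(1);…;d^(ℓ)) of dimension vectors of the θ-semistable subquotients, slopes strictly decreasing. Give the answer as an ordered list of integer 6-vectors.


Via rank(M_{q-1}∘⋯∘M_p): M ≅ I[1,2], I[1,3], I[3,3]^2, I[3,5], I[5,6], I[6,6]^2.
μ_θ-semistable layers: μ^(1)=7; μ^(2)=6; μ^(3)=1; μ^(4)=0; μ^(5)=-9

((0, 0, 0, 0, 0, 3); (1, 1, 0, 0, 0, 0); (1, 1, 1, 0, 0, 0); (0, 0, 0, 1, 1, 0); (0, 0, 3, 0, 1, 0))


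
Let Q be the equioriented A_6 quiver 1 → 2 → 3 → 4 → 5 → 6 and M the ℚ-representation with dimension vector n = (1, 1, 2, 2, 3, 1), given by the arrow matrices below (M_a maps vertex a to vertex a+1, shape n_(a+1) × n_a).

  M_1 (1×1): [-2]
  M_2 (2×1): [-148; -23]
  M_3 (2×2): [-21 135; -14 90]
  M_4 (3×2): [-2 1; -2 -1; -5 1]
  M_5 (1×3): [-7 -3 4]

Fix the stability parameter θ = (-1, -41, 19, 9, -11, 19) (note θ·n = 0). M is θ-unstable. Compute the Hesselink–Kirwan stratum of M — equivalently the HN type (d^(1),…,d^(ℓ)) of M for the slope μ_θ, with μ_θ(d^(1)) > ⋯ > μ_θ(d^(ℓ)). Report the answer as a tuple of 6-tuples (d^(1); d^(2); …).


Interval decomposition of M: I[1,5], I[3,3], I[4,5], I[5,6].
HN type (ℓ=5): μ^(1)=19; μ^(2)=17/3; μ^(3)=-1; μ^(4)=-11; μ^(5)=-21

((0, 0, 1, 0, 0, 1); (0, 0, 1, 1, 1, 0); (0, 0, 0, 1, 1, 0); (0, 0, 0, 0, 1, 0); (1, 1, 0, 0, 0, 0))


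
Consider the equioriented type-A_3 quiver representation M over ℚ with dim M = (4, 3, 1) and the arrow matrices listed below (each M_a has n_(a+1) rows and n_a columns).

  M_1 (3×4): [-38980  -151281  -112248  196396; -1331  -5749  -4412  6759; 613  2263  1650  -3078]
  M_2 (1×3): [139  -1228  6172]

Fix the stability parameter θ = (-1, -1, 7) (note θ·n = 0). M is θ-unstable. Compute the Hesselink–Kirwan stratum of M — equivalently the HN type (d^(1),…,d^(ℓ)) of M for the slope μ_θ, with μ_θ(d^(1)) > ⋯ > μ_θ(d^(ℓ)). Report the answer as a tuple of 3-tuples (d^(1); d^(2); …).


Interval decomposition of M: I[1,1], I[1,2]^2, I[1,3].
HN type (ℓ=2): μ^(1)=7; μ^(2)=-1

((0, 0, 1); (4, 3, 0))


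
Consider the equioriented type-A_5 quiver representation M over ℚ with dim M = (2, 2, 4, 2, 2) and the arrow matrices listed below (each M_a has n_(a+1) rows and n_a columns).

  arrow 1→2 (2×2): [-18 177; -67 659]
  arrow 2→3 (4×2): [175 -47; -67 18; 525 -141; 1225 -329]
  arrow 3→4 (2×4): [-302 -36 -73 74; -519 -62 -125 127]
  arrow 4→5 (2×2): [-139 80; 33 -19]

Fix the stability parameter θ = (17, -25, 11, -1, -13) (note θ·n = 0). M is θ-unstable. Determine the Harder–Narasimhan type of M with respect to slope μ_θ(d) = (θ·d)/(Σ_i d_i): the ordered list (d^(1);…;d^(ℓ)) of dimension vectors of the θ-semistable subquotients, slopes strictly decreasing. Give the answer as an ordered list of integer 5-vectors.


Barcode: M ≅ I[1,5]^2, I[3,3]^2. HN layers by μ_θ (3 steps, strictly decreasing):
  μ^(1)=11; μ^(2)=-1; μ^(3)=-4

((0, 0, 2, 0, 0); (0, 0, 2, 2, 2); (2, 2, 0, 0, 0))


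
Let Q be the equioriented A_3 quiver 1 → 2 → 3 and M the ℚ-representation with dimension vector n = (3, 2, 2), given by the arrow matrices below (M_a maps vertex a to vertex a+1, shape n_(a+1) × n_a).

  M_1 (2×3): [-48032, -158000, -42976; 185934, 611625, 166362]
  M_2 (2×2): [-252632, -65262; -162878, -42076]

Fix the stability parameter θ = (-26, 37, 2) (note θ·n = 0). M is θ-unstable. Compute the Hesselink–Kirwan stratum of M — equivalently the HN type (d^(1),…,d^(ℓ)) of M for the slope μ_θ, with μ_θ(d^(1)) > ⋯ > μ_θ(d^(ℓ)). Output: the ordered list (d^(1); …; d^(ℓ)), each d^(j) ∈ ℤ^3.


Via rank(M_{q-1}∘⋯∘M_p): M ≅ I[1,1]^2, I[1,3], I[2,3].
μ_θ-semistable layers: μ^(1)=39/2; μ^(2)=-26

((0, 2, 2); (3, 0, 0))
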